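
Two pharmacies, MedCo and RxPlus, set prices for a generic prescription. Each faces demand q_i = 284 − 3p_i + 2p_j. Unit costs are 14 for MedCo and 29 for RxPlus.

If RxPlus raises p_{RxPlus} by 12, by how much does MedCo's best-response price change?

MedCo's profit: π = (p_{MedCo} − 14)(284 − 3p_{MedCo} + 2p_{RxPlus}).
∂π/∂p_{MedCo} = 326 − 6p_{MedCo} + 2p_{RxPlus} = 0 ⇒ p_{MedCo} = 163/3 + (1/3)p_{RxPlus}.
The reaction-function slope is 1/3, so a 12-unit rise in p_{RxPlus} moves p_{MedCo} by 1/3 × 12 = 4. MedCo's best response rises — the actions are strategic complements.

4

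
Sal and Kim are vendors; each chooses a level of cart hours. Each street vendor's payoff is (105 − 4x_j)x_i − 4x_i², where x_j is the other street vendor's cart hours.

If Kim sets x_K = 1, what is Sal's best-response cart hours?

12.625

Sal's payoff is (105 − 4x_K)x_S − 4x_S².
∂π/∂x_S = 105 − 4x_K − 8x_S = 0, so x_S = 13.125 − 0.5x_K.
At x_K = 1: x_S = 13.125 − 0.5·1 = 12.625.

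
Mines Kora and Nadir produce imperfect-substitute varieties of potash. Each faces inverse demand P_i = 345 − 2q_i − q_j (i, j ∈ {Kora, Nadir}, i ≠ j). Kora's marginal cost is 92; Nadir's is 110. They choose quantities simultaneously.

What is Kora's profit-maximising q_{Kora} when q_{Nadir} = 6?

Mine Kora's profit: π = q_{Kora}(345 − 2q_{Kora} − q_{Nadir}) − 92q_{Kora}.
∂π/∂q_{Kora} = 253 − 4q_{Kora} − q_{Nadir} = 0 ⇒ q_{Kora} = 63.25 − 0.25q_{Nadir}.
At q_{Nadir} = 6: q_{Kora} = 63.25 − 0.25·6 = 61.75.

61.75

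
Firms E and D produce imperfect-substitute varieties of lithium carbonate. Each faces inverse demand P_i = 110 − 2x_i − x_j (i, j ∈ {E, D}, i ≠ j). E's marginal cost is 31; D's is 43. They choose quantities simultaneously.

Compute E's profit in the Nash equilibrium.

Firm E's profit: π = x_E(110 − 2x_E − x_D) − 31x_E.
∂π/∂x_E = 79 − 4x_E − x_D = 0 ⇒ x_E = 19.75 − 0.25x_D.
Similarly x_D = 16.75 − 0.25x_E.
Plugging x_D into E's best response: x_E = 19.75 − 0.25(16.75 − 0.25x_E) ⇒ 0.9375x_E = 15.5625, so x_E = 16.6.
Then x_D = 16.75 − 0.25·16.6 = 12.6.
P_E = 110 − 2·16.6 − 12.6 = 64.2.
Profit = (64.2 − 31)·16.6 = 551.12.

551.12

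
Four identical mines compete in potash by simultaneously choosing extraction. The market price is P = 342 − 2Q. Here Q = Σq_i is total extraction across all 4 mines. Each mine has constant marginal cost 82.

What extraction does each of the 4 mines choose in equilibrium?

26

A representative mine's profit is π_i = q_i(342 − 2Q) − 82q_i, with Q = q_i + Σ_{j≠i} q_j.
First-order condition: 260 − 4q_i − 2Σ_{j≠i} q_j = 0.
Imposing symmetry (q_j = q for all j) turns Σ_{j≠i} q_j into 3q, so 260 = 10q and q = 26.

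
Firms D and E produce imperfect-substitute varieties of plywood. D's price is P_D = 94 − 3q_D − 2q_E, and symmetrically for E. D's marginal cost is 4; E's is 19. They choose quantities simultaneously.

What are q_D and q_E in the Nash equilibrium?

Firm D's profit: π = q_D(94 − 3q_D − 2q_E) − 4q_D.
∂π/∂q_D = 90 − 6q_D − 2q_E = 0 ⇒ q_D = 15 − (1/3)q_E.
Similarly q_E = 12.5 − (1/3)q_D.
Substituting the second reaction function into the first: q_D = 15 − (1/3)(12.5 − (1/3)q_D), which gives (8/9)q_D = 65/6 ⇒ q_D = 12.1875.
Then q_E = 12.5 − (1/3)·12.1875 = 8.4375.

12.1875, 8.4375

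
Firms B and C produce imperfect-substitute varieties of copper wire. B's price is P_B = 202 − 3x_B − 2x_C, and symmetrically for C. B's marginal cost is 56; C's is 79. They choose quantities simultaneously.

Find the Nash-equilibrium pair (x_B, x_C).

19.6875, 13.9375

Firm B's profit: π = x_B(202 − 3x_B − 2x_C) − 56x_B.
∂π/∂x_B = 146 − 6x_B − 2x_C = 0 ⇒ x_B = 73/3 − (1/3)x_C.
Similarly x_C = 20.5 − (1/3)x_B.
Substituting the second reaction function into the first: x_B = 73/3 − (1/3)(20.5 − (1/3)x_B), which gives (8/9)x_B = 17.5 ⇒ x_B = 19.6875.
Then x_C = 20.5 − (1/3)·19.6875 = 13.9375.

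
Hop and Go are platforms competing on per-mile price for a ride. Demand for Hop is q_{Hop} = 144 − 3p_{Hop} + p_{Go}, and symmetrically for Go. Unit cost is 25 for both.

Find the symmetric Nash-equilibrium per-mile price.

43.8

Hop's profit: π = (p_{Hop} − 25)(144 − 3p_{Hop} + p_{Go}).
∂π/∂p_{Hop} = 219 − 6p_{Hop} + p_{Go} = 0 ⇒ p_{Hop} = 36.5 + (1/6)p_{Go}.
By symmetry p_{Go} = p_{Hop}; substituting into the reaction function, (5/6)p_{Hop} = 36.5 and p_{Hop} = 43.8.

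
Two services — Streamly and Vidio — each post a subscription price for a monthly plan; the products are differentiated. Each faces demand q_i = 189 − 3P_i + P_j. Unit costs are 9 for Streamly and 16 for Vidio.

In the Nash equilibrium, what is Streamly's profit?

Streamly's profit: π = (P_{Streamly} − 9)(189 − 3P_{Streamly} + P_{Vidio}).
∂π/∂P_{Streamly} = 216 − 6P_{Streamly} + P_{Vidio} = 0 ⇒ P_{Streamly} = 36 + (1/6)P_{Vidio}.
Similarly P_{Vidio} = 39.5 + (1/6)P_{Streamly}.
Substituting the second reaction function into the first: P_{Streamly} = 36 + (1/6)(39.5 + (1/6)P_{Streamly}), which gives (35/36)P_{Streamly} = 511/12 ⇒ P_{Streamly} = 43.8.
Then P_{Vidio} = 39.5 + (1/6)·43.8 = 46.8.
q_{Streamly} = 189 − 3·43.8 + 46.8 = 104.4.
Profit = (43.8 − 9)·104.4 = 3633.12.

3633.12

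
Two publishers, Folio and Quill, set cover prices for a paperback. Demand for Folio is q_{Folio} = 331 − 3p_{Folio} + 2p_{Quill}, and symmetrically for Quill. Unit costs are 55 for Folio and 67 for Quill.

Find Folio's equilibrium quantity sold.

213.75

Folio's profit: π = (p_{Folio} − 55)(331 − 3p_{Folio} + 2p_{Quill}).
∂π/∂p_{Folio} = 496 − 6p_{Folio} + 2p_{Quill} = 0 ⇒ p_{Folio} = 248/3 + (1/3)p_{Quill}.
Similarly p_{Quill} = 266/3 + (1/3)p_{Folio}.
Plugging p_{Quill} into Folio's best response: p_{Folio} = 248/3 + (1/3)(266/3 + (1/3)p_{Folio}) ⇒ (8/9)p_{Folio} = 1010/9, so p_{Folio} = 126.25.
Then p_{Quill} = 266/3 + (1/3)·126.25 = 130.75.
q_{Folio} = 331 − 3·126.25 + 2·130.75 = 213.75.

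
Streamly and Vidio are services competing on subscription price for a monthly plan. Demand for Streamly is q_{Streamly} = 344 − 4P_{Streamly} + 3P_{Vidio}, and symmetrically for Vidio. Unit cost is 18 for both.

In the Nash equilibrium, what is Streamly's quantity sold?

Streamly's profit: π = (P_{Streamly} − 18)(344 − 4P_{Streamly} + 3P_{Vidio}).
∂π/∂P_{Streamly} = 416 − 8P_{Streamly} + 3P_{Vidio} = 0 ⇒ P_{Streamly} = 52 + 0.375P_{Vidio}.
Setting P_{Streamly} = P_{Vidio} in the reaction function: P_{Streamly} = 52 + 0.375P_{Streamly}, so P_{Streamly} = 52 / 0.625 = 83.2.
q_{Streamly} = 344 − 4·83.2 + 3·83.2 = 260.8.

260.8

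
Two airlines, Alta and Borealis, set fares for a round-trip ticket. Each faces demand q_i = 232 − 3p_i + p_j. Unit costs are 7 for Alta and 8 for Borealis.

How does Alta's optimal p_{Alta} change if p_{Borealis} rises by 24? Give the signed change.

4

Alta's profit: π = (p_{Alta} − 7)(232 − 3p_{Alta} + p_{Borealis}).
∂π/∂p_{Alta} = 253 − 6p_{Alta} + p_{Borealis} = 0 ⇒ p_{Alta} = 253/6 + (1/6)p_{Borealis}.
The reaction-function slope is 1/6, so a 24-unit rise in p_{Borealis} moves p_{Alta} by 1/6 × 24 = 4. Alta's best response rises — the actions are strategic complements.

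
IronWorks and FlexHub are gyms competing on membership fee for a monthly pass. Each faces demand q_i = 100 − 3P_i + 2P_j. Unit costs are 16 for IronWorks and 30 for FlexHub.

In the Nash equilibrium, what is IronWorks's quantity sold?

70.875

IronWorks's profit: π = (P_{IronWorks} − 16)(100 − 3P_{IronWorks} + 2P_{FlexHub}).
∂π/∂P_{IronWorks} = 148 − 6P_{IronWorks} + 2P_{FlexHub} = 0 ⇒ P_{IronWorks} = 74/3 + (1/3)P_{FlexHub}.
Similarly P_{FlexHub} = 95/3 + (1/3)P_{IronWorks}.
Substituting the second reaction function into the first: P_{IronWorks} = 74/3 + (1/3)(95/3 + (1/3)P_{IronWorks}), which gives (8/9)P_{IronWorks} = 317/9 ⇒ P_{IronWorks} = 39.625.
Then P_{FlexHub} = 95/3 + (1/3)·39.625 = 44.875.
q_{IronWorks} = 100 − 3·39.625 + 2·44.875 = 70.875.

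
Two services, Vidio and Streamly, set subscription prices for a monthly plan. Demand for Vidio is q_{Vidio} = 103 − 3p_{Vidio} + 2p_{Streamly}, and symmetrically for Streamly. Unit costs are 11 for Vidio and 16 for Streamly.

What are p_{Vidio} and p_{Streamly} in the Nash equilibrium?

34.9375, 36.8125

Vidio's profit: π = (p_{Vidio} − 11)(103 − 3p_{Vidio} + 2p_{Streamly}).
∂π/∂p_{Vidio} = 136 − 6p_{Vidio} + 2p_{Streamly} = 0 ⇒ p_{Vidio} = 68/3 + (1/3)p_{Streamly}.
Similarly p_{Streamly} = 151/6 + (1/3)p_{Vidio}.
Solving the two reaction functions simultaneously: (1 − (1/3)(1/3))p_{Vidio} = 68/3 + (1/3)·(151/6), so (8/9)p_{Vidio} = 559/18 and p_{Vidio} = 34.9375.
Then p_{Streamly} = 151/6 + (1/3)·34.9375 = 36.8125.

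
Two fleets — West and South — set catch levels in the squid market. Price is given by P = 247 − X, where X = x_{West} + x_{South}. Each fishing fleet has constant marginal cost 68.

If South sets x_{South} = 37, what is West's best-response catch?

71

Fishing fleet West's profit: π = x_{West}(247 − (x_{West} + x_{South})) − 68x_{West}.
∂π/∂x_{West} = 179 − 2x_{West} − x_{South} = 0, so x_{West} = 89.5 − 0.5x_{South}.
At x_{South} = 37: x_{West} = 89.5 − 0.5·37 = 71.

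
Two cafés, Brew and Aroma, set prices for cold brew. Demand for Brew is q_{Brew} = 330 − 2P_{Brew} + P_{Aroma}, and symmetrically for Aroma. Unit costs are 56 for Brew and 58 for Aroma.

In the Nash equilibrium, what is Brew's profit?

16781.12

Brew's profit: π = (P_{Brew} − 56)(330 − 2P_{Brew} + P_{Aroma}).
∂π/∂P_{Brew} = 442 − 4P_{Brew} + P_{Aroma} = 0 ⇒ P_{Brew} = 110.5 + 0.25P_{Aroma}.
Similarly P_{Aroma} = 111.5 + 0.25P_{Brew}.
Substituting the second reaction function into the first: P_{Brew} = 110.5 + 0.25(111.5 + 0.25P_{Brew}), which gives 0.9375P_{Brew} = 138.375 ⇒ P_{Brew} = 147.6.
Then P_{Aroma} = 111.5 + 0.25·147.6 = 148.4.
q_{Brew} = 330 − 2·147.6 + 148.4 = 183.2.
Profit = (147.6 − 56)·183.2 = 16781.12.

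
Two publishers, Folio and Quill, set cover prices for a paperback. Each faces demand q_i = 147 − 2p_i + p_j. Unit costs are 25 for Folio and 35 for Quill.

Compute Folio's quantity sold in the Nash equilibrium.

Folio's profit: π = (p_{Folio} − 25)(147 − 2p_{Folio} + p_{Quill}).
∂π/∂p_{Folio} = 197 − 4p_{Folio} + p_{Quill} = 0 ⇒ p_{Folio} = 49.25 + 0.25p_{Quill}.
Similarly p_{Quill} = 54.25 + 0.25p_{Folio}.
Solving the two reaction functions simultaneously: (1 − (0.25)(0.25))p_{Folio} = 49.25 + 0.25·54.25, so 0.9375p_{Folio} = 62.8125 and p_{Folio} = 67.
Then p_{Quill} = 54.25 + 0.25·67 = 71.
q_{Folio} = 147 − 2·67 + 71 = 84.

84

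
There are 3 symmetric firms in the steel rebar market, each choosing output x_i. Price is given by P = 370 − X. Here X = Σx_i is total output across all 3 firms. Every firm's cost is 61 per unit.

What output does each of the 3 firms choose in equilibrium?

A representative firm's profit is π_i = x_i(370 − X) − 61x_i, with X = x_i + Σ_{j≠i} x_j.
First-order condition: 309 − 2x_i − Σ_{j≠i} x_j = 0.
In a symmetric equilibrium every firm chooses the same x, so Σ_{j≠i} x_j = 2x. The condition becomes 309 − 4x = 0, giving x = 309/4 = 77.25.

77.25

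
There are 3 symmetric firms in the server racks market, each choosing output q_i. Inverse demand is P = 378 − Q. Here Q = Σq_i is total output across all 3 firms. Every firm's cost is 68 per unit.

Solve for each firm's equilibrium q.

77.5

A representative firm's profit is π_i = q_i(378 − Q) − 68q_i, with Q = q_i + Σ_{j≠i} q_j.
First-order condition: 310 − 2q_i − Σ_{j≠i} q_j = 0.
Imposing symmetry (q_j = q for all j) turns Σ_{j≠i} q_j into 2q, so 310 = 4q and q = 77.5.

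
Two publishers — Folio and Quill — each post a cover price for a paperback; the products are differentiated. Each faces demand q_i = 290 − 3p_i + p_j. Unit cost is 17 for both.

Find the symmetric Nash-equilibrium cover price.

Folio's profit: π = (p_{Folio} − 17)(290 − 3p_{Folio} + p_{Quill}).
∂π/∂p_{Folio} = 341 − 6p_{Folio} + p_{Quill} = 0 ⇒ p_{Folio} = 341/6 + (1/6)p_{Quill}.
By symmetry p_{Quill} = p_{Folio}; substituting into the reaction function, (5/6)p_{Folio} = 341/6 and p_{Folio} = 68.2.

68.2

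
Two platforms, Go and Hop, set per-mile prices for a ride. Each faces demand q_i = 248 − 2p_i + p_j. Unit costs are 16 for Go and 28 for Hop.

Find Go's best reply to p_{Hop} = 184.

Go's profit: π = (p_{Go} − 16)(248 − 2p_{Go} + p_{Hop}).
∂π/∂p_{Go} = 280 − 4p_{Go} + p_{Hop} = 0 ⇒ p_{Go} = 70 + 0.25p_{Hop}.
At p_{Hop} = 184: p_{Go} = 70 + 0.25·184 = 116.

116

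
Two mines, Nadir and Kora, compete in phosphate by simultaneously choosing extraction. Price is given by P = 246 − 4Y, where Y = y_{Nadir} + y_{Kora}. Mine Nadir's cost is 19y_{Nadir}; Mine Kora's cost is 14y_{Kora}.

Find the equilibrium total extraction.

38.25

Mine Nadir's profit: π = y_{Nadir}(246 − 4(y_{Nadir} + y_{Kora})) − 19y_{Nadir}.
∂π/∂y_{Nadir} = 227 − 8y_{Nadir} − 4y_{Kora} = 0, so y_{Nadir} = 28.375 − 0.5y_{Kora}.
By the same steps for Kora: y_{Kora} = 29 − 0.5y_{Nadir}.
Plugging y_{Kora} into Nadir's best response: y_{Nadir} = 28.375 − 0.5(29 − 0.5y_{Nadir}) ⇒ 0.75y_{Nadir} = 13.875, so y_{Nadir} = 18.5.
Then y_{Kora} = 29 − 0.5·18.5 = 19.75.
Total extraction: 18.5 + 19.75 = 38.25.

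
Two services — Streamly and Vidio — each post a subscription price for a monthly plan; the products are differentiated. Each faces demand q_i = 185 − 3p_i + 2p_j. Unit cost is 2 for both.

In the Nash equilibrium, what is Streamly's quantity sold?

137.25

Streamly's profit: π = (p_{Streamly} − 2)(185 − 3p_{Streamly} + 2p_{Vidio}).
∂π/∂p_{Streamly} = 191 − 6p_{Streamly} + 2p_{Vidio} = 0 ⇒ p_{Streamly} = 191/6 + (1/3)p_{Vidio}.
Setting p_{Streamly} = p_{Vidio} in the reaction function: p_{Streamly} = 191/6 + (1/3)p_{Streamly}, so p_{Streamly} = (191/6) / (2/3) = 47.75.
q_{Streamly} = 185 − 3·47.75 + 2·47.75 = 137.25.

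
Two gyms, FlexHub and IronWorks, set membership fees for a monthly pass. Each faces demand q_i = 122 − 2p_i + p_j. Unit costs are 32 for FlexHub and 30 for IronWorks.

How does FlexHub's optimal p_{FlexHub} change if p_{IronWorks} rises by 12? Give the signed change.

FlexHub's profit: π = (p_{FlexHub} − 32)(122 − 2p_{FlexHub} + p_{IronWorks}).
∂π/∂p_{FlexHub} = 186 − 4p_{FlexHub} + p_{IronWorks} = 0 ⇒ p_{FlexHub} = 46.5 + 0.25p_{IronWorks}.
The reaction-function slope is 0.25, so a 12-unit rise in p_{IronWorks} moves p_{FlexHub} by 0.25 × 12 = 3. FlexHub's best response rises — the actions are strategic complements.

3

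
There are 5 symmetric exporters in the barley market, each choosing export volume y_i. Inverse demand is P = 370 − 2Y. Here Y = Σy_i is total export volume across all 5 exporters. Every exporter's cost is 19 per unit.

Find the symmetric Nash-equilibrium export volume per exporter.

29.25

A representative exporter's profit is π_i = y_i(370 − 2Y) − 19y_i, with Y = y_i + Σ_{j≠i} y_j.
First-order condition: 351 − 4y_i − 2Σ_{j≠i} y_j = 0.
Imposing symmetry (y_j = y for all j) turns Σ_{j≠i} y_j into 4y, so 351 = 12y and y = 29.25.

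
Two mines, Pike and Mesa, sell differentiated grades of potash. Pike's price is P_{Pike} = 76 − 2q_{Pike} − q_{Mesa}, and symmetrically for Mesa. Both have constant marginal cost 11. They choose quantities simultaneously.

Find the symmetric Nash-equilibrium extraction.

Mine Pike's profit: π = q_{Pike}(76 − 2q_{Pike} − q_{Mesa}) − 11q_{Pike}.
∂π/∂q_{Pike} = 65 − 4q_{Pike} − q_{Mesa} = 0 ⇒ q_{Pike} = 16.25 − 0.25q_{Mesa}.
The game is symmetric, so in equilibrium q_{Mesa} = q_{Pike}: the reaction function gives 1.25q_{Pike} = 16.25, hence q_{Pike} = 13.

13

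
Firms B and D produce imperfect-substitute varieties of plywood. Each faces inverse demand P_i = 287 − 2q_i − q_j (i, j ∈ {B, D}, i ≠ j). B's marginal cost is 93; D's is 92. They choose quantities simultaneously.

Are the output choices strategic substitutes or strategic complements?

strategic substitutes

Firm B's profit: π = q_B(287 − 2q_B − q_D) − 93q_B.
∂π/∂q_B = 194 − 4q_B − q_D = 0 ⇒ q_B = 48.5 − 0.25q_D.
The best-response slope dq_B/dq_D = −0.25 < 0: the reaction function is downward-sloping, so the choices are strategic substitutes.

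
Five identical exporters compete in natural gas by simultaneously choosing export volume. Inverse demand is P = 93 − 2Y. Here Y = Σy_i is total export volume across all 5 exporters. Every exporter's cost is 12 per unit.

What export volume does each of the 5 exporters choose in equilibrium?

A representative exporter's profit is π_i = y_i(93 − 2Y) − 12y_i, with Y = y_i + Σ_{j≠i} y_j.
First-order condition: 81 − 4y_i − 2Σ_{j≠i} y_j = 0.
With identical exporters, set every y_j = y: then 81 − 4y − 8y = 0, i.e. y = 81/12 = 6.75.

6.75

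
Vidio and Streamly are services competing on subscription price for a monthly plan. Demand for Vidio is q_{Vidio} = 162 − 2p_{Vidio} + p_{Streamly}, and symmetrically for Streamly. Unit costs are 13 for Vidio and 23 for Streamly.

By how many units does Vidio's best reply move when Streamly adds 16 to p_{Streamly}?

4

Vidio's profit: π = (p_{Vidio} − 13)(162 − 2p_{Vidio} + p_{Streamly}).
∂π/∂p_{Vidio} = 188 − 4p_{Vidio} + p_{Streamly} = 0 ⇒ p_{Vidio} = 47 + 0.25p_{Streamly}.
The reaction-function slope is 0.25, so a 16-unit rise in p_{Streamly} moves p_{Vidio} by 0.25 × 16 = 4. Vidio's best response rises — the actions are strategic complements.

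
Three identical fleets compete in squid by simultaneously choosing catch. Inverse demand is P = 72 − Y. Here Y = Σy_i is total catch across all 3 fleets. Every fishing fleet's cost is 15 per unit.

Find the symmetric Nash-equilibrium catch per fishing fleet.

14.25

A representative fishing fleet's profit is π_i = y_i(72 − Y) − 15y_i, with Y = y_i + Σ_{j≠i} y_j.
First-order condition: 57 − 2y_i − Σ_{j≠i} y_j = 0.
With identical fishing fleets, set every y_j = y: then 57 − 2y − 2y = 0, i.e. y = 57/4 = 14.25.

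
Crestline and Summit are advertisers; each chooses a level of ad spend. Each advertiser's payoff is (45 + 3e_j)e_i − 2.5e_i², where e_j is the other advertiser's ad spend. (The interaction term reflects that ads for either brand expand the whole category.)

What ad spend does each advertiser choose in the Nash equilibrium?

Crestline's payoff is (45 + 3e_S)e_C − 2.5e_C².
∂π/∂e_C = 45 + 3e_S − 5e_C = 0, so e_C = 9 + 0.6e_S.
The game is symmetric, so in equilibrium e_S = e_C: the reaction function gives 0.4e_C = 9, hence e_C = 22.5.

22.5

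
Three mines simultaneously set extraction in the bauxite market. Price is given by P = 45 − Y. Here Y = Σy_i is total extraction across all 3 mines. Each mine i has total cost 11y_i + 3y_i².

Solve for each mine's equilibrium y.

A representative mine's profit is π_i = y_i(45 − Y) − 11y_i − 3y_i², with Y = y_i + Σ_{j≠i} y_j.
First-order condition: 34 − 8y_i − Σ_{j≠i} y_j = 0.
Imposing symmetry (y_j = y for all j) turns Σ_{j≠i} y_j into 2y, so 34 = 10y and y = 3.4.

3.4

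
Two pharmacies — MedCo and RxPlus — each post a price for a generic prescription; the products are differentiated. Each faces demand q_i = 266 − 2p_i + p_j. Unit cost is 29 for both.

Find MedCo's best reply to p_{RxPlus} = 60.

96

MedCo's profit: π = (p_{MedCo} − 29)(266 − 2p_{MedCo} + p_{RxPlus}).
∂π/∂p_{MedCo} = 324 − 4p_{MedCo} + p_{RxPlus} = 0 ⇒ p_{MedCo} = 81 + 0.25p_{RxPlus}.
At p_{RxPlus} = 60: p_{MedCo} = 81 + 0.25·60 = 96.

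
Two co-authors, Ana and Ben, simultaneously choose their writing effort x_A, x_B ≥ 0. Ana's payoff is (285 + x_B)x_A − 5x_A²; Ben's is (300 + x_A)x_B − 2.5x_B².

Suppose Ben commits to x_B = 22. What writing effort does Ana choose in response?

30.7

Expanding Ana's payoff: 285x_A + x_Bx_A − 5x_A².
∂π/∂x_A = 285 + x_B − 10x_A = 0, so x_A = 28.5 + 0.1x_B.
At x_B = 22: x_A = 28.5 + 0.1·22 = 30.7.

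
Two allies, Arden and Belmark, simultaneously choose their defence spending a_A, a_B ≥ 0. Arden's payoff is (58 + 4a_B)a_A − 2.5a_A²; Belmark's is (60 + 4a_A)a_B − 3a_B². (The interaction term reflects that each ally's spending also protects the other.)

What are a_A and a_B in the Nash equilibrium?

Expanding Arden's payoff: 58a_A + 4a_Ba_A − 2.5a_A².
∂π/∂a_A = 58 + 4a_B − 5a_A = 0, so a_A = 11.6 + 0.8a_B.
Likewise for Belmark: a_B = 10 + (2/3)a_A.
Substituting the second reaction function into the first: a_A = 11.6 + 0.8(10 + (2/3)a_A), which gives (7/15)a_A = 19.6 ⇒ a_A = 42.
Then a_B = 10 + (2/3)·42 = 38.

42, 38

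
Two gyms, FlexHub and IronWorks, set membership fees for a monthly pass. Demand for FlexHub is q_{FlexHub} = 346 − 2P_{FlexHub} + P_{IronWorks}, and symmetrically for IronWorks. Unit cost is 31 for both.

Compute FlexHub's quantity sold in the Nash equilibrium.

210

FlexHub's profit: π = (P_{FlexHub} − 31)(346 − 2P_{FlexHub} + P_{IronWorks}).
∂π/∂P_{FlexHub} = 408 − 4P_{FlexHub} + P_{IronWorks} = 0 ⇒ P_{FlexHub} = 102 + 0.25P_{IronWorks}.
By symmetry P_{IronWorks} = P_{FlexHub}; substituting into the reaction function, 0.75P_{FlexHub} = 102 and P_{FlexHub} = 136.
q_{FlexHub} = 346 − 2·136 + 136 = 210.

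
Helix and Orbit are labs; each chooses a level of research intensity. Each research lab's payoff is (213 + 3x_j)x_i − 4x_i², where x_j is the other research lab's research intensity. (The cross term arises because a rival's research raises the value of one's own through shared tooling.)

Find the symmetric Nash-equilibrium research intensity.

Helix's payoff is (213 + 3x_O)x_H − 4x_H².
∂π/∂x_H = 213 + 3x_O − 8x_H = 0, so x_H = 26.625 + 0.375x_O.
By symmetry x_O = x_H; substituting into the reaction function, 0.625x_H = 26.625 and x_H = 42.6.

42.6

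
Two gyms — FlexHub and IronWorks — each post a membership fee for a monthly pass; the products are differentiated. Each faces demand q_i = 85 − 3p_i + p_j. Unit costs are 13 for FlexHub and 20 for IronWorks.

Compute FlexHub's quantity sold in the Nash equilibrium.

FlexHub's profit: π = (p_{FlexHub} − 13)(85 − 3p_{FlexHub} + p_{IronWorks}).
∂π/∂p_{FlexHub} = 124 − 6p_{FlexHub} + p_{IronWorks} = 0 ⇒ p_{FlexHub} = 62/3 + (1/6)p_{IronWorks}.
Similarly p_{IronWorks} = 145/6 + (1/6)p_{FlexHub}.
Plugging p_{IronWorks} into FlexHub's best response: p_{FlexHub} = 62/3 + (1/6)(145/6 + (1/6)p_{FlexHub}) ⇒ (35/36)p_{FlexHub} = 889/36, so p_{FlexHub} = 25.4.
Then p_{IronWorks} = 145/6 + (1/6)·25.4 = 28.4.
q_{FlexHub} = 85 − 3·25.4 + 28.4 = 37.2.

37.2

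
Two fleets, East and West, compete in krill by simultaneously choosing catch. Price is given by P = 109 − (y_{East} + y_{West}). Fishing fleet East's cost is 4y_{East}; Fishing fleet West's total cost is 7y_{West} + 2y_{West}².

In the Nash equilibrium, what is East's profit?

Fishing fleet East's profit: π = y_{East}(109 − (y_{East} + y_{West})) − 4y_{East}.
∂π/∂y_{East} = 105 − 2y_{East} − y_{West} = 0, so y_{East} = 52.5 − 0.5y_{West}.
For West: ∂π/∂y_{West} = 102 − 6y_{West} − y_{East} = 0 ⇒ y_{West} = 17 − (1/6)y_{East}.
Solving the two reaction functions simultaneously: (1 − (−0.5)(−1/6))y_{East} = 52.5 − 0.5·17, so (11/12)y_{East} = 44 and y_{East} = 48.
Then y_{West} = 17 − (1/6)·48 = 9.
Price P = 109 − 57 = 52.
East's profit: (52 − 4)·48 = 2304.

2304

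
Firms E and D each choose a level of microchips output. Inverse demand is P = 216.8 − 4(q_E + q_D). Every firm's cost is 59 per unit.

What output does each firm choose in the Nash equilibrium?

Firm E's profit: π = q_E(216.8 − 4(q_E + q_D)) − 59q_E.
∂π/∂q_E = 157.8 − 8q_E − 4q_D = 0, so q_E = 19.725 − 0.5q_D.
By symmetry q_D = q_E; substituting into the reaction function, 1.5q_E = 19.725 and q_E = 13.15.

13.15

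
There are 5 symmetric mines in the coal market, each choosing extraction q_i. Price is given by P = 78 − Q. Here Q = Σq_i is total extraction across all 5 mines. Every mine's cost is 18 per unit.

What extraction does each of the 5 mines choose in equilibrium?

A representative mine's profit is π_i = q_i(78 − Q) − 18q_i, with Q = q_i + Σ_{j≠i} q_j.
First-order condition: 60 − 2q_i − Σ_{j≠i} q_j = 0.
With identical mines, set every q_j = q: then 60 − 2q − 4q = 0, i.e. q = 60/6 = 10.

10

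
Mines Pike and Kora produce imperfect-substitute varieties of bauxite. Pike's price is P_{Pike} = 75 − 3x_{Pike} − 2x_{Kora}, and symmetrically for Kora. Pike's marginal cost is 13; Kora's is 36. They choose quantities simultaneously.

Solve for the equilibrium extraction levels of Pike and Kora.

9.1875, 3.4375

Mine Pike's profit: π = x_{Pike}(75 − 3x_{Pike} − 2x_{Kora}) − 13x_{Pike}.
∂π/∂x_{Pike} = 62 − 6x_{Pike} − 2x_{Kora} = 0 ⇒ x_{Pike} = 31/3 − (1/3)x_{Kora}.
Similarly x_{Kora} = 6.5 − (1/3)x_{Pike}.
Substituting the second reaction function into the first: x_{Pike} = 31/3 − (1/3)(6.5 − (1/3)x_{Pike}), which gives (8/9)x_{Pike} = 49/6 ⇒ x_{Pike} = 9.1875.
Then x_{Kora} = 6.5 − (1/3)·9.1875 = 3.4375.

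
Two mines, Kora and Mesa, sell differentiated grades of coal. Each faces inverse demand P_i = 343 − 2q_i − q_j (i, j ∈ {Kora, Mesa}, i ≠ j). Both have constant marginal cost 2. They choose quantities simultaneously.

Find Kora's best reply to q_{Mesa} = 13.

82

Mine Kora's profit: π = q_{Kora}(343 − 2q_{Kora} − q_{Mesa}) − 2q_{Kora}.
∂π/∂q_{Kora} = 341 − 4q_{Kora} − q_{Mesa} = 0 ⇒ q_{Kora} = 85.25 − 0.25q_{Mesa}.
At q_{Mesa} = 13: q_{Kora} = 85.25 − 0.25·13 = 82.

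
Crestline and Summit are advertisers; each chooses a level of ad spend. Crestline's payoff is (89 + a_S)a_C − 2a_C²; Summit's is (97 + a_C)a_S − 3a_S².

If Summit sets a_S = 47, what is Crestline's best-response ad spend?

34

Expanding Crestline's payoff: 89a_C + a_Sa_C − 2a_C².
∂π/∂a_C = 89 + a_S − 4a_C = 0, so a_C = 22.25 + 0.25a_S.
At a_S = 47: a_C = 22.25 + 0.25·47 = 34.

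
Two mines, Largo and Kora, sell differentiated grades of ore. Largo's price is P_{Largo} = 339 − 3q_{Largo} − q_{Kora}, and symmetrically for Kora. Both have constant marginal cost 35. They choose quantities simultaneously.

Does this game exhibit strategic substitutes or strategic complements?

strategic substitutes

Mine Largo's profit: π = q_{Largo}(339 − 3q_{Largo} − q_{Kora}) − 35q_{Largo}.
∂π/∂q_{Largo} = 304 − 6q_{Largo} − q_{Kora} = 0 ⇒ q_{Largo} = 152/3 − (1/6)q_{Kora}.
The best-response slope dq_{Largo}/dq_{Kora} = −1/6 < 0: the reaction function is downward-sloping, so the choices are strategic substitutes.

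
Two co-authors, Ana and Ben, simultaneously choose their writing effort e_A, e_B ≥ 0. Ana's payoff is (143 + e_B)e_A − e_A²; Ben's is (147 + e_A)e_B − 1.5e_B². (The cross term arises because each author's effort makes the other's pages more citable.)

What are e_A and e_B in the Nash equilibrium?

115.2, 87.4

Expanding Ana's payoff: 143e_A + e_Be_A − e_A².
∂π/∂e_A = 143 + e_B − 2e_A = 0, so e_A = 71.5 + 0.5e_B.
Likewise for Ben: e_B = 49 + (1/3)e_A.
Solving the two reaction functions simultaneously: (1 − (0.5)(1/3))e_A = 71.5 + 0.5·49, so (5/6)e_A = 96 and e_A = 115.2.
Then e_B = 49 + (1/3)·115.2 = 87.4.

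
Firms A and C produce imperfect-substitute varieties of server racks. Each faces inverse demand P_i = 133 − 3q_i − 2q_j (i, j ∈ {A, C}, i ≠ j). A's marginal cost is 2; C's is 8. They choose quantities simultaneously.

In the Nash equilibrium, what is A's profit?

Firm A's profit: π = q_A(133 − 3q_A − 2q_C) − 2q_A.
∂π/∂q_A = 131 − 6q_A − 2q_C = 0 ⇒ q_A = 131/6 − (1/3)q_C.
Similarly q_C = 125/6 − (1/3)q_A.
Substituting the second reaction function into the first: q_A = 131/6 − (1/3)(125/6 − (1/3)q_A), which gives (8/9)q_A = 134/9 ⇒ q_A = 16.75.
Then q_C = 125/6 − (1/3)·16.75 = 15.25.
P_A = 133 − 3·16.75 − 2·15.25 = 52.25.
Profit = (52.25 − 2)·16.75 = 841.6875.

841.6875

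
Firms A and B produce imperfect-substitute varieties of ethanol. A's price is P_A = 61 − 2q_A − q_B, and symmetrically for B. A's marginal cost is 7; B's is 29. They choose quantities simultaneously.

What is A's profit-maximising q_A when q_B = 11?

Firm A's profit: π = q_A(61 − 2q_A − q_B) − 7q_A.
∂π/∂q_A = 54 − 4q_A − q_B = 0 ⇒ q_A = 13.5 − 0.25q_B.
At q_B = 11: q_A = 13.5 − 0.25·11 = 10.75.

10.75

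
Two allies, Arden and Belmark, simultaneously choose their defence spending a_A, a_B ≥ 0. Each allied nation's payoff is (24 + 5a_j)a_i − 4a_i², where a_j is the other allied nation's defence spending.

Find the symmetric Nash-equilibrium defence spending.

8

Arden's payoff is (24 + 5a_B)a_A − 4a_A².
∂π/∂a_A = 24 + 5a_B − 8a_A = 0, so a_A = 3 + 0.625a_B.
The game is symmetric, so in equilibrium a_B = a_A: the reaction function gives 0.375a_A = 3, hence a_A = 8.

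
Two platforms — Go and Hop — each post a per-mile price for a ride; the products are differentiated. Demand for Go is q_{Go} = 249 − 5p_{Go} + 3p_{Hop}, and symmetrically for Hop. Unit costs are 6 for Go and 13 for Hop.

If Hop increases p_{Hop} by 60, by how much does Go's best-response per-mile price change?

Go's profit: π = (p_{Go} − 6)(249 − 5p_{Go} + 3p_{Hop}).
∂π/∂p_{Go} = 279 − 10p_{Go} + 3p_{Hop} = 0 ⇒ p_{Go} = 27.9 + 0.3p_{Hop}.
The reaction-function slope is 0.3, so a 60-unit rise in p_{Hop} moves p_{Go} by 0.3 × 60 = 18. Go's best response rises — the actions are strategic complements.

18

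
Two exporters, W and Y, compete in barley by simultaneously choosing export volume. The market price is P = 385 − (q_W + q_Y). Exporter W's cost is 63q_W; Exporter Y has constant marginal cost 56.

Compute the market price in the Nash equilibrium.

Exporter W's profit: π = q_W(385 − (q_W + q_Y)) − 63q_W.
∂π/∂q_W = 322 − 2q_W − q_Y = 0, so q_W = 161 − 0.5q_Y.
By the same steps for Y: q_Y = 164.5 − 0.5q_W.
Solving the two reaction functions simultaneously: (1 − (−0.5)(−0.5))q_W = 161 − 0.5·164.5, so 0.75q_W = 78.75 and q_W = 105.
Then q_Y = 164.5 − 0.5·105 = 112.
Equilibrium price: P = 385 − 217 = 168.

168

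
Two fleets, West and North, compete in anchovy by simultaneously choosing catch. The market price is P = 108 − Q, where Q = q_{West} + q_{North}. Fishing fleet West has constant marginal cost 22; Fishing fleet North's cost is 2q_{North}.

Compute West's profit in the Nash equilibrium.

484

Fishing fleet West's profit: π = q_{West}(108 − (q_{West} + q_{North})) − 22q_{West}.
∂π/∂q_{West} = 86 − 2q_{West} − q_{North} = 0, so q_{West} = 43 − 0.5q_{North}.
By the same steps for North: q_{North} = 53 − 0.5q_{West}.
Plugging q_{North} into West's best response: q_{West} = 43 − 0.5(53 − 0.5q_{West}) ⇒ 0.75q_{West} = 16.5, so q_{West} = 22.
Then q_{North} = 53 − 0.5·22 = 42.
Price P = 108 − 64 = 44.
West's profit: (44 − 22)·22 = 484.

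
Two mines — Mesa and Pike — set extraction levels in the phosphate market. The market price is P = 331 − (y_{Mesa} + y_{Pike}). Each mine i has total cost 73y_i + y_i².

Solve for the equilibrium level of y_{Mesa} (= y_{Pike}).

51.6

Mine Mesa's profit: π = y_{Mesa}(331 − (y_{Mesa} + y_{Pike})) − 73y_{Mesa} − y_{Mesa}².
∂π/∂y_{Mesa} = 258 − 4y_{Mesa} − y_{Pike} = 0, so y_{Mesa} = 64.5 − 0.25y_{Pike}.
The game is symmetric, so in equilibrium y_{Pike} = y_{Mesa}: the reaction function gives 1.25y_{Mesa} = 64.5, hence y_{Mesa} = 51.6.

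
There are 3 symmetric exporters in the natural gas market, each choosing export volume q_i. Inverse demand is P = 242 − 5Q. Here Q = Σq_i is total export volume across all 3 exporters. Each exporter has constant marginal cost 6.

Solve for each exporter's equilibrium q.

11.8

A representative exporter's profit is π_i = q_i(242 − 5Q) − 6q_i, with Q = q_i + Σ_{j≠i} q_j.
First-order condition: 236 − 10q_i − 5Σ_{j≠i} q_j = 0.
In a symmetric equilibrium every exporter chooses the same q, so Σ_{j≠i} q_j = 2q. The condition becomes 236 − 20q = 0, giving q = 236/20 = 11.8.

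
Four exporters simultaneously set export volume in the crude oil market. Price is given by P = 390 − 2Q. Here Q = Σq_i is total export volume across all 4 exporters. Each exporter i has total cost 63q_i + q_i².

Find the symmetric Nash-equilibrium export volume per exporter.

27.25

A representative exporter's profit is π_i = q_i(390 − 2Q) − 63q_i − q_i², with Q = q_i + Σ_{j≠i} q_j.
First-order condition: 327 − 6q_i − 2Σ_{j≠i} q_j = 0.
With identical exporters, set every q_j = q: then 327 − 6q − 6q = 0, i.e. q = 327/12 = 27.25.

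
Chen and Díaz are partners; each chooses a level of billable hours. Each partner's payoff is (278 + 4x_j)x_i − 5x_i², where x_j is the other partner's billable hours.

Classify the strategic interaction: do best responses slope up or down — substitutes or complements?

strategic complements

Chen's payoff is (278 + 4x_D)x_C − 5x_C².
∂π/∂x_C = 278 + 4x_D − 10x_C = 0, so x_C = 27.8 + 0.4x_D.
The best-response slope dx_C/dx_D = 0.4 > 0: the reaction function is upward-sloping, so the choices are strategic complements.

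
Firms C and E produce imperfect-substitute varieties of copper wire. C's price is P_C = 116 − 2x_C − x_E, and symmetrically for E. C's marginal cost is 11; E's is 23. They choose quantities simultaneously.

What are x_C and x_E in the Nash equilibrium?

21.8, 17.8

Firm C's profit: π = x_C(116 − 2x_C − x_E) − 11x_C.
∂π/∂x_C = 105 − 4x_C − x_E = 0 ⇒ x_C = 26.25 − 0.25x_E.
Similarly x_E = 23.25 − 0.25x_C.
Plugging x_E into C's best response: x_C = 26.25 − 0.25(23.25 − 0.25x_C) ⇒ 0.9375x_C = 20.4375, so x_C = 21.8.
Then x_E = 23.25 − 0.25·21.8 = 17.8.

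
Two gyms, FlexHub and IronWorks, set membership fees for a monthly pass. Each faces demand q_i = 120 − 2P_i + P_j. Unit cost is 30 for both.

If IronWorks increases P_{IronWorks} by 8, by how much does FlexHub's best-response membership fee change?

FlexHub's profit: π = (P_{FlexHub} − 30)(120 − 2P_{FlexHub} + P_{IronWorks}).
∂π/∂P_{FlexHub} = 180 − 4P_{FlexHub} + P_{IronWorks} = 0 ⇒ P_{FlexHub} = 45 + 0.25P_{IronWorks}.
The reaction-function slope is 0.25, so an 8-unit rise in P_{IronWorks} moves P_{FlexHub} by 0.25 × 8 = 2. FlexHub's best response rises — the actions are strategic complements.

2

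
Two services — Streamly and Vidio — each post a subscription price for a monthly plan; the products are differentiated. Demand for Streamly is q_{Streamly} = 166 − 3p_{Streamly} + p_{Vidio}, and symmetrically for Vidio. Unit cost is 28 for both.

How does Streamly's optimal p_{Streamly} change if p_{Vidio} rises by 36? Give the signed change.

Streamly's profit: π = (p_{Streamly} − 28)(166 − 3p_{Streamly} + p_{Vidio}).
∂π/∂p_{Streamly} = 250 − 6p_{Streamly} + p_{Vidio} = 0 ⇒ p_{Streamly} = 125/3 + (1/6)p_{Vidio}.
The reaction-function slope is 1/6, so a 36-unit rise in p_{Vidio} moves p_{Streamly} by 1/6 × 36 = 6. Streamly's best response rises — the actions are strategic complements.

6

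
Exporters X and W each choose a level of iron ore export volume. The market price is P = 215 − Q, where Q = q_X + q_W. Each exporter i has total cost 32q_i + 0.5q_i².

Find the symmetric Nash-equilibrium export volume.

Exporter X's profit: π = q_X(215 − (q_X + q_W)) − 32q_X − 0.5q_X².
∂π/∂q_X = 183 − 3q_X − q_W = 0, so q_X = 61 − (1/3)q_W.
The game is symmetric, so in equilibrium q_W = q_X: the reaction function gives (4/3)q_X = 61, hence q_X = 45.75.

45.75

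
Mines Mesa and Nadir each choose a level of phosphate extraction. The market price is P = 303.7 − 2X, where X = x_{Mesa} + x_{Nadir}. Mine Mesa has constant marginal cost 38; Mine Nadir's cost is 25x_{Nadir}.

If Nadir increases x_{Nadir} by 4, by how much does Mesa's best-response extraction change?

Mine Mesa's profit: π = x_{Mesa}(303.7 − 2(x_{Mesa} + x_{Nadir})) − 38x_{Mesa}.
∂π/∂x_{Mesa} = 265.7 − 4x_{Mesa} − 2x_{Nadir} = 0, so x_{Mesa} = 66.425 − 0.5x_{Nadir}.
The reaction-function slope is −0.5, so a 4-unit rise in x_{Nadir} moves x_{Mesa} by −0.5 × 4 = −2. Mesa's best response falls — the actions are strategic substitutes.

-2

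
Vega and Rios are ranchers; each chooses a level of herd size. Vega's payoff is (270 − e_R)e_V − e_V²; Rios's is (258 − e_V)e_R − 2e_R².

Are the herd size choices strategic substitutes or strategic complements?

Expanding Vega's payoff: 270e_V − e_Re_V − e_V².
∂π/∂e_V = 270 − e_R − 2e_V = 0, so e_V = 135 − 0.5e_R.
The best-response slope de_V/de_R = −0.5 < 0: the reaction function is downward-sloping, so the choices are strategic substitutes.

strategic substitutes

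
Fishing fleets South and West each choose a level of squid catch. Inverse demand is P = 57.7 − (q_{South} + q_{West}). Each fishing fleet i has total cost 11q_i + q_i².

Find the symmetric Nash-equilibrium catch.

Fishing fleet South's profit: π = q_{South}(57.7 − (q_{South} + q_{West})) − 11q_{South} − q_{South}².
∂π/∂q_{South} = 46.7 − 4q_{South} − q_{West} = 0, so q_{South} = 11.675 − 0.25q_{West}.
The game is symmetric, so in equilibrium q_{West} = q_{South}: the reaction function gives 1.25q_{South} = 11.675, hence q_{South} = 9.34.

9.34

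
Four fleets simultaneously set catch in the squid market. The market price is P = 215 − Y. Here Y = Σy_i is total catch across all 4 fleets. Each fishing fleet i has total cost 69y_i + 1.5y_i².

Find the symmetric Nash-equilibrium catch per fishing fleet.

18.25

A representative fishing fleet's profit is π_i = y_i(215 − Y) − 69y_i − 1.5y_i², with Y = y_i + Σ_{j≠i} y_j.
First-order condition: 146 − 5y_i − Σ_{j≠i} y_j = 0.
Imposing symmetry (y_j = y for all j) turns Σ_{j≠i} y_j into 3y, so 146 = 8y and y = 18.25.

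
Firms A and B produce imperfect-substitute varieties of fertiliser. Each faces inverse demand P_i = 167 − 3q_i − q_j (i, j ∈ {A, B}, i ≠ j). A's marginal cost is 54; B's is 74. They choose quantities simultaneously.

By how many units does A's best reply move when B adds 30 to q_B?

-5

Firm A's profit: π = q_A(167 − 3q_A − q_B) − 54q_A.
∂π/∂q_A = 113 − 6q_A − q_B = 0 ⇒ q_A = 113/6 − (1/6)q_B.
The reaction-function slope is −1/6, so a 30-unit rise in q_B moves q_A by −1/6 × 30 = −5. A's best response falls — the actions are strategic substitutes.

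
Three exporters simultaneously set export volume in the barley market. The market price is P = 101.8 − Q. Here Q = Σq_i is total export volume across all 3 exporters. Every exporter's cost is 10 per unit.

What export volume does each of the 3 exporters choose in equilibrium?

22.95

A representative exporter's profit is π_i = q_i(101.8 − Q) − 10q_i, with Q = q_i + Σ_{j≠i} q_j.
First-order condition: 91.8 − 2q_i − Σ_{j≠i} q_j = 0.
Imposing symmetry (q_j = q for all j) turns Σ_{j≠i} q_j into 2q, so 91.8 = 4q and q = 22.95.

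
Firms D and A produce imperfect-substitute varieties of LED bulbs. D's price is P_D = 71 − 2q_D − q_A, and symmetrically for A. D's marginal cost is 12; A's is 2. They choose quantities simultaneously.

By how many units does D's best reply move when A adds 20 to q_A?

Firm D's profit: π = q_D(71 − 2q_D − q_A) − 12q_D.
∂π/∂q_D = 59 − 4q_D − q_A = 0 ⇒ q_D = 14.75 − 0.25q_A.
The reaction-function slope is −0.25, so a 20-unit rise in q_A moves q_D by −0.25 × 20 = −5. D's best response falls — the actions are strategic substitutes.

-5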